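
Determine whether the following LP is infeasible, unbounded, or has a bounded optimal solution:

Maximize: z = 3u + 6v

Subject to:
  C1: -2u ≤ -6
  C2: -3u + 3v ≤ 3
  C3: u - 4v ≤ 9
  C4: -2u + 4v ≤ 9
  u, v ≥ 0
Feasible point: (3, 0) satisfies every constraint, so the LP is feasible.
Direction d = (4, 1): for each constraint row a, a·d ≤ 0 —
  (-2)(4) + (0)(1) = -8 ≤ 0
  (-3)(4) + (3)(1) = -9 ≤ 0
  (1)(4) + (-4)(1) = 0 ≤ 0
  (-2)(4) + (4)(1) = -4 ≤ 0
and d ≥ 0, so (3, 0) + t·d stays feasible for every t ≥ 0. Along this ray z = 3u + 6v changes by 18 per unit t, so z → +∞.

Unbounded — the objective can increase without bound over the feasible region.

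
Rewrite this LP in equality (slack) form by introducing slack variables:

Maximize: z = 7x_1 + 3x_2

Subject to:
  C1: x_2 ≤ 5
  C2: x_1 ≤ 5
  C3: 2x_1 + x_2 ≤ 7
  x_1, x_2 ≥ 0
max z = 7x_1 + 3x_2

s.t.
  x_2 + s1 = 5
  x_1 + s2 = 5
  2x_1 + x_2 + s3 = 7
  x_1, x_2, s1, s2, s3 ≥ 0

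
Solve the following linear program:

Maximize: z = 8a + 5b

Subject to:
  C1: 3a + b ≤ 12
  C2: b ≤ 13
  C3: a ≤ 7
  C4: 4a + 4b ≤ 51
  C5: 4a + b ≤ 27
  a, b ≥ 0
Each vertex is the intersection of two constraint boundaries that also satisfies all remaining constraints:
  a = 0 and b = 0 → (0, 0)
  3a + b = 12 and b = 0 → (4, 0)
  3a + b = 12 and a = 0 → (0, 12)

Evaluating z = 8a + 5b at each vertex:
  (0, 0): z = 0
  (4, 0): z = 32
  (0, 12): z = 60

The maximum is at (0, 12) with z = 60.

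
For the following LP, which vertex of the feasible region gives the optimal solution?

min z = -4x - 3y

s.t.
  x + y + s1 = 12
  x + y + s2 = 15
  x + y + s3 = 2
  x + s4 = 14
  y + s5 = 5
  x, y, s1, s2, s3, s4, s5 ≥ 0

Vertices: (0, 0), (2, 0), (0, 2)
Evaluating z = -4x - 3y at each vertex:
  (0, 0): z = 0
  (2, 0): z = -8
  (0, 2): z = -6

The smallest value is z = -8, attained at (2, 0).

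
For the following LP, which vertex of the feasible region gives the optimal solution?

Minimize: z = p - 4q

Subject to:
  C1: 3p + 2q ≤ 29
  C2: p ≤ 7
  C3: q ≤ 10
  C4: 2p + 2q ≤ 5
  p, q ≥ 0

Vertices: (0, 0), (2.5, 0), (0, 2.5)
(0, 2.5) with z = -10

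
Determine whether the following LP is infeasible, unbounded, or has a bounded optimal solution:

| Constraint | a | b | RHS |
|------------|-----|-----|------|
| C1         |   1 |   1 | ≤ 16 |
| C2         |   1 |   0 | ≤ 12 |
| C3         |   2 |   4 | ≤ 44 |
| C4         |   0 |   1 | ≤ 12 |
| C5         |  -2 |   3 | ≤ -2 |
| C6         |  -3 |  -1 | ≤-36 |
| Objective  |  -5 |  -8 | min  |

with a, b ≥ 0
The point (10, 6) satisfies every constraint, so the LP is feasible; the constraints give a ≤ 12 and b ≤ 12, which with a, b ≥ 0 keep the feasible region inside a bounded box. A feasible, bounded LP attains a finite optimum at a vertex.

Bounded optimum: z* = -98 at (10, 6).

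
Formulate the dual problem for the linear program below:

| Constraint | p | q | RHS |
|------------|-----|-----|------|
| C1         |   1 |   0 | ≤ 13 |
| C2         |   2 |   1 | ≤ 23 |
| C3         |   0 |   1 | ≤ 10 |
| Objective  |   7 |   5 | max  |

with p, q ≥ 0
Minimize: z = 13y1 + 23y2 + 10y3

Subject to:
  C1: -y1 - 2y2 ≤ -7
  C2: -y2 - y3 ≤ -5
  y1, y2, y3 ≥ 0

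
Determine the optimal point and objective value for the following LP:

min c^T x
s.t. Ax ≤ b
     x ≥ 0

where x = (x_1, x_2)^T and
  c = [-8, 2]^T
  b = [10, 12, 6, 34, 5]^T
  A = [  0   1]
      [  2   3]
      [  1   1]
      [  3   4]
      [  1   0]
Each vertex is the intersection of two constraint boundaries that also satisfies all remaining constraints:
  x_1 = 0 and x_2 = 0 → (0, 0)
  x_1 = 5 and x_2 = 0 → (5, 0)
  2x_1 + 3x_2 = 12 and x_1 = 5 → (5, 0.6667)
  2x_1 + 3x_2 = 12 and x_1 = 0 → (0, 4)

Evaluating z = -8x_1 + 2x_2 at each vertex:
  (0, 0): z = 0
  (5, 0): z = -40
  (5, 0.6667): z = -38.67
  (0, 4): z = 8

The minimum is at (5, 0) with z = -40.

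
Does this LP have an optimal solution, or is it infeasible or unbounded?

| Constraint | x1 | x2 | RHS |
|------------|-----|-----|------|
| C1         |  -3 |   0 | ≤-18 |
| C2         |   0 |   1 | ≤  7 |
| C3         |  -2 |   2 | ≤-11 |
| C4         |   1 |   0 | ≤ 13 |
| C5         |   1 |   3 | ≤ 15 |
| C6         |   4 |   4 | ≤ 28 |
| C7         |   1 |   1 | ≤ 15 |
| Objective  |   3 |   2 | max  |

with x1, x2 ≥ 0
The point (7, 0) satisfies every constraint, so the LP is feasible; the constraints give x1 ≤ 13 and x2 ≤ 7, which with x1, x2 ≥ 0 keep the feasible region inside a bounded box. A feasible, bounded LP attains a finite optimum at a vertex.

Evaluating z = 3x1 + 2x2 at each vertex:
  (6, 0): z = 18
  (7, 0): z = 21
  (6.25, 0.75): z = 20.25
  (6, 0.5): z = 19

Bounded optimum: z* = 21 at (7, 0).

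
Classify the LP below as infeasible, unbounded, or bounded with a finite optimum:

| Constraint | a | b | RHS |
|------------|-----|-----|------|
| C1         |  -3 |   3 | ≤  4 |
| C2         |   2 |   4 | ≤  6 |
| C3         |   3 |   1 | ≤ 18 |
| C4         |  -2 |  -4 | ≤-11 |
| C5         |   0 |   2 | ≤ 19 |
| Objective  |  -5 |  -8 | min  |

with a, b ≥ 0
C2 requires 2a + 4b ≤ 6, while C4 (-2a - 4b ≤ -11) is equivalent to 2a + 4b ≥ 11. Together they would need 11 ≤ 2a + 4b ≤ 6, which is impossible since 11 > 6. No point satisfies all constraints.

Infeasible — the constraint set is empty.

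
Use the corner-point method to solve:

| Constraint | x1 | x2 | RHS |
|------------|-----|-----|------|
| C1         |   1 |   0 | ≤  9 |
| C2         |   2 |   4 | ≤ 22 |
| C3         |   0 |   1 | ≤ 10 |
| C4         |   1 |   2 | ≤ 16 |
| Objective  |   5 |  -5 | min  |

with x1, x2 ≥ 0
x1 = 0, x2 = 5.5, z = -27.5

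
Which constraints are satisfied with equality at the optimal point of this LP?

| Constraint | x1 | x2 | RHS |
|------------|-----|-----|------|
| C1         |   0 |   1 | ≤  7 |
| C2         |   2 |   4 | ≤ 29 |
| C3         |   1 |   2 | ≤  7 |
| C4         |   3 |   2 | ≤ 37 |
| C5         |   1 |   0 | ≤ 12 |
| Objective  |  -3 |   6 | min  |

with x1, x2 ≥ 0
Optimal: x1 = 7, x2 = 0
Slack at optimum:
  C1: slack = 7
  C2: slack = 15
  C3: slack = 0 (binding)
  C4: slack = 16
  C5: slack = 5
  x1 ≥ 0: x1 = 7
  x2 ≥ 0: x2 = 0 (binding)
Binding constraints: C3, x2 ≥ 0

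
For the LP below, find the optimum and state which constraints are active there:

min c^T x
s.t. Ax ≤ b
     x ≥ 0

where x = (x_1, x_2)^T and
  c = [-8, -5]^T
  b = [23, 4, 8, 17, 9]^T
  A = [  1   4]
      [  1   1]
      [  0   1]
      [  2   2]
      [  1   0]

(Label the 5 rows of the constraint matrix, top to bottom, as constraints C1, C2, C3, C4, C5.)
Optimal: x_1 = 4, x_2 = 0
Slack at optimum:
  C1: slack = 19
  C2: slack = 0 (binding)
  C3: slack = 8
  C4: slack = 9
  C5: slack = 5
  x_1 ≥ 0: x_1 = 4
  x_2 ≥ 0: x_2 = 0 (binding)
Binding constraints: C2, x_2 ≥ 0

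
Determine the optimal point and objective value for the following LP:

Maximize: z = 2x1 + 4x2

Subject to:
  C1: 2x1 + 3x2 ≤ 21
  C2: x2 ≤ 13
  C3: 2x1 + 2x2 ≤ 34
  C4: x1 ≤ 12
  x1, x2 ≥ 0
Each vertex is the intersection of two constraint boundaries that also satisfies all remaining constraints:
  x1 = 0 and x2 = 0 → (0, 0)
  2x1 + 3x2 = 21 and x2 = 0 → (10.5, 0)
  2x1 + 3x2 = 21 and x1 = 0 → (0, 7)

Evaluating z = 2x1 + 4x2 at each vertex:
  (0, 0): z = 0
  (10.5, 0): z = 21
  (0, 7): z = 28

The maximum is at (0, 7) with z = 28.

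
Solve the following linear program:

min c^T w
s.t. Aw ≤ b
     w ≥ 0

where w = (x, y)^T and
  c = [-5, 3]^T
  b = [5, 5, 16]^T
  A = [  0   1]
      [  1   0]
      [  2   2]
x = 5, y = 0, z = -25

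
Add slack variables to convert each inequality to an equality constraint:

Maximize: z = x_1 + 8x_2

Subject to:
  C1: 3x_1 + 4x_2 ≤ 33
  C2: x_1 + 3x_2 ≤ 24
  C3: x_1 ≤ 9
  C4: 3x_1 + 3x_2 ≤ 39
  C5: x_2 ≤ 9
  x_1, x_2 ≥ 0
max z = x_1 + 8x_2

s.t.
  3x_1 + 4x_2 + s1 = 33
  x_1 + 3x_2 + s2 = 24
  x_1 + s3 = 9
  3x_1 + 3x_2 + s4 = 39
  x_2 + s5 = 9
  x_1, x_2, s1, s2, s3, s4, s5 ≥ 0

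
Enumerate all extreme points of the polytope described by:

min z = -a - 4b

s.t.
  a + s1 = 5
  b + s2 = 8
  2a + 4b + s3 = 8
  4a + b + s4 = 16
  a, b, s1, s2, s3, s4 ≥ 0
Each vertex is the intersection of two constraint boundaries that also satisfies all remaining constraints:
  a = 0 and b = 0 → (0, 0)
  2a + 4b = 8 and 4a + b = 16 → (4, 0)
  2a + 4b = 8 and a = 0 → (0, 2)

Vertices: (0, 0), (4, 0), (0, 2)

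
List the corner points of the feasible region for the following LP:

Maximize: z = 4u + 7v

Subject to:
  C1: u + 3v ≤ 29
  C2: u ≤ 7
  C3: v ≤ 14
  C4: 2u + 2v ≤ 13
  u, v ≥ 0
Each vertex is the intersection of two constraint boundaries that also satisfies all remaining constraints:
  u = 0 and v = 0 → (0, 0)
  2u + 2v = 13 and v = 0 → (6.5, 0)
  2u + 2v = 13 and u = 0 → (0, 6.5)

Vertices: (0, 0), (6.5, 0), (0, 6.5)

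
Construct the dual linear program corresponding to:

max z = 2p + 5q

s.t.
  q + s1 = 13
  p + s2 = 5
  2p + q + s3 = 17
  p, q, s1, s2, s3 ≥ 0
Minimize: z = 13y1 + 5y2 + 17y3

Subject to:
  C1: -y2 - 2y3 ≤ -2
  C2: -y1 - y3 ≤ -5
  y1, y2, y3 ≥ 0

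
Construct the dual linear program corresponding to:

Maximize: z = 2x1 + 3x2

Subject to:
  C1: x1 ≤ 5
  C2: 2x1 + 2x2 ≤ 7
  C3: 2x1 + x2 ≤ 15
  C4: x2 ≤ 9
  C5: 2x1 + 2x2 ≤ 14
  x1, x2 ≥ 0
Minimize: z = 5y1 + 7y2 + 15y3 + 9y4 + 14y5

Subject to:
  C1: -y1 - 2y2 - 2y3 - 2y5 ≤ -2
  C2: -2y2 - y3 - y4 - 2y5 ≤ -3
  y1, y2, y3, y4, y5 ≥ 0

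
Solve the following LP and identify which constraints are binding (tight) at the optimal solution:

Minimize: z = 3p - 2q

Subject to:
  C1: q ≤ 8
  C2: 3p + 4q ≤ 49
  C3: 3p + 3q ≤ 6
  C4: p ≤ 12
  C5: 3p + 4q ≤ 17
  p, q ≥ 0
Optimal: p = 0, q = 2
Binding: C3, p ≥ 0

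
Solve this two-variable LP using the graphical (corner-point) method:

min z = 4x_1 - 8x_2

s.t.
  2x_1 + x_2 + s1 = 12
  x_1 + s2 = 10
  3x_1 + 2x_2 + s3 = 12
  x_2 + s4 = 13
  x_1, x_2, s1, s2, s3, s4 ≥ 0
Each vertex is the intersection of two constraint boundaries that also satisfies all remaining constraints:
  x_1 = 0 and x_2 = 0 → (0, 0)
  3x_1 + 2x_2 = 12 and x_2 = 0 → (4, 0)
  3x_1 + 2x_2 = 12 and x_1 = 0 → (0, 6)

Evaluating z = 4x_1 - 8x_2 at each vertex:
  (0, 0): z = 0
  (4, 0): z = 16
  (0, 6): z = -48

The minimum is at (0, 6) with z = -48.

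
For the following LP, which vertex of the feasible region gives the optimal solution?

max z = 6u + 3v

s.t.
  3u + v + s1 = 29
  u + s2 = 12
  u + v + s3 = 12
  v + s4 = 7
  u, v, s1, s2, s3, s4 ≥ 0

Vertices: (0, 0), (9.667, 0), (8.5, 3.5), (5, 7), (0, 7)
Evaluating z = 6u + 3v at each vertex:
  (0, 0): z = 0
  (9.667, 0): z = 58
  (8.5, 3.5): z = 61.5
  (5, 7): z = 51
  (0, 7): z = 21

The largest value is z = 61.5, attained at (8.5, 3.5).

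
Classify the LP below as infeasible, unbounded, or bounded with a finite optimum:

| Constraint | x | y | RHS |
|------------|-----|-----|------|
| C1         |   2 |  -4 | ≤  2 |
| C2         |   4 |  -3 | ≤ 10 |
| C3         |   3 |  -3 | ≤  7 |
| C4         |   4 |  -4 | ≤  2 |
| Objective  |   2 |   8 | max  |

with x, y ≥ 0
Feasible point: (0, 0) satisfies every constraint, so the LP is feasible.
Direction d = (0, 1): for each constraint row a, a·d ≤ 0 —
  (2)(0) + (-4)(1) = -4 ≤ 0
  (4)(0) + (-3)(1) = -3 ≤ 0
  (3)(0) + (-3)(1) = -3 ≤ 0
  (4)(0) + (-4)(1) = -4 ≤ 0
and d ≥ 0, so (0, 0) + t·d stays feasible for every t ≥ 0. Along this ray z = 2x + 8y changes by 8 per unit t, so z → +∞.

Unbounded: there is a feasible ray along which z → +∞.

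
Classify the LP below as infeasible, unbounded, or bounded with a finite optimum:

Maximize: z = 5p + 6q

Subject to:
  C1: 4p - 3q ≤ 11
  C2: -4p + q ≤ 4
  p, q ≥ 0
Feasible point: (0, 0) satisfies every constraint, so the LP is feasible.
Direction d = (3, 4): for each constraint row a, a·d ≤ 0 —
  (4)(3) + (-3)(4) = 0 ≤ 0
  (-4)(3) + (1)(4) = -8 ≤ 0
and d ≥ 0, so (0, 0) + t·d stays feasible for every t ≥ 0. Along this ray z = 5p + 6q changes by 39 per unit t, so z → +∞.

The LP is unbounded; z can be made arbitrarily large.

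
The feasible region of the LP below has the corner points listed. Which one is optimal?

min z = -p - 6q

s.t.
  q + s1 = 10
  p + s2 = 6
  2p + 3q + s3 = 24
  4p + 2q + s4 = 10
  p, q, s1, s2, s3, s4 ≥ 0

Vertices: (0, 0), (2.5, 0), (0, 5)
(0, 5) with z = -30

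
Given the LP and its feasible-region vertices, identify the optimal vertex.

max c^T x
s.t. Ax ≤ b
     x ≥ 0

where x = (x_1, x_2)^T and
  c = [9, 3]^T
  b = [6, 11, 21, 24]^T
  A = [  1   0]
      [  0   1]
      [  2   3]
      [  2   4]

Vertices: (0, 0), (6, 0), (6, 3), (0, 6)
Evaluating z = 9x_1 + 3x_2 at each vertex:
  (0, 0): z = 0
  (6, 0): z = 54
  (6, 3): z = 63
  (0, 6): z = 18

The largest value is z = 63, attained at (6, 3).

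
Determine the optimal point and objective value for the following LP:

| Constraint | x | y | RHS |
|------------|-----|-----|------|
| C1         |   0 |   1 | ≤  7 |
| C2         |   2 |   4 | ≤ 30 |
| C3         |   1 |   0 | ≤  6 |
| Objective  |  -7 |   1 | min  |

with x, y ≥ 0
Each vertex is the intersection of two constraint boundaries that also satisfies all remaining constraints:
  x = 0 and y = 0 → (0, 0)
  x = 6 and y = 0 → (6, 0)
  2x + 4y = 30 and x = 6 → (6, 4.5)
  y = 7 and 2x + 4y = 30 → (1, 7)
  y = 7 and x = 0 → (0, 7)

Evaluating z = -7x + y at each vertex:
  (0, 0): z = 0
  (6, 0): z = -42
  (6, 4.5): z = -37.5
  (1, 7): z = 0
  (0, 7): z = 7

The minimum is at (6, 0) with z = -42.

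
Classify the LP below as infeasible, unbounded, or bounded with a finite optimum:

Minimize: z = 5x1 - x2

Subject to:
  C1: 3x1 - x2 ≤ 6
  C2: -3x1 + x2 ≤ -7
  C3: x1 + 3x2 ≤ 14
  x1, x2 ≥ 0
C1 requires 3x1 - x2 ≤ 6, while C2 (-3x1 + x2 ≤ -7) is equivalent to 3x1 - x2 ≥ 7. Together they would need 7 ≤ 3x1 - x2 ≤ 6, which is impossible since 7 > 6. No point satisfies all constraints.

Infeasible — the constraint set is empty.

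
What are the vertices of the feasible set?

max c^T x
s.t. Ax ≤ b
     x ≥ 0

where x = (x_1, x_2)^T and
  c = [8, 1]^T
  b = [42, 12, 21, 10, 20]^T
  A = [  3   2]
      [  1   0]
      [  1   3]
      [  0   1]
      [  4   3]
Each vertex is the intersection of two constraint boundaries that also satisfies all remaining constraints:
  x_1 = 0 and x_2 = 0 → (0, 0)
  4x_1 + 3x_2 = 20 and x_2 = 0 → (5, 0)
  4x_1 + 3x_2 = 20 and x_1 = 0 → (0, 6.667)

Vertices: (0, 0), (5, 0), (0, 6.667)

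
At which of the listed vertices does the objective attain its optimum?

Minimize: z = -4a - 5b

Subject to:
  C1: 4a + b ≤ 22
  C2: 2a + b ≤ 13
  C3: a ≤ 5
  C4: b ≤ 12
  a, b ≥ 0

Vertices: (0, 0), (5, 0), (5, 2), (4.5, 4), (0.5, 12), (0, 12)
Evaluating z = -4a - 5b at each vertex:
  (0, 0): z = 0
  (5, 0): z = -20
  (5, 2): z = -30
  (4.5, 4): z = -38
  (0.5, 12): z = -62
  (0, 12): z = -60

The smallest value is z = -62, attained at (0.5, 12).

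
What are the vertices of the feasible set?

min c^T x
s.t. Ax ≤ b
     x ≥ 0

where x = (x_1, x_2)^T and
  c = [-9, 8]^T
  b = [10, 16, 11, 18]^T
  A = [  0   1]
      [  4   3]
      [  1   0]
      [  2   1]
Each vertex is the intersection of two constraint boundaries that also satisfies all remaining constraints:
  x_1 = 0 and x_2 = 0 → (0, 0)
  4x_1 + 3x_2 = 16 and x_2 = 0 → (4, 0)
  4x_1 + 3x_2 = 16 and x_1 = 0 → (0, 5.333)

Vertices: (0, 0), (4, 0), (0, 5.333)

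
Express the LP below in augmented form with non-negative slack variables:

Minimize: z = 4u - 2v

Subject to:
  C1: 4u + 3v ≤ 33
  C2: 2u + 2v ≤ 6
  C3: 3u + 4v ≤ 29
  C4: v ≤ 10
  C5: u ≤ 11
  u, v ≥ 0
min z = 4u - 2v

s.t.
  4u + 3v + s1 = 33
  2u + 2v + s2 = 6
  3u + 4v + s3 = 29
  v + s4 = 10
  u + s5 = 11
  u, v, s1, s2, s3, s4, s5 ≥ 0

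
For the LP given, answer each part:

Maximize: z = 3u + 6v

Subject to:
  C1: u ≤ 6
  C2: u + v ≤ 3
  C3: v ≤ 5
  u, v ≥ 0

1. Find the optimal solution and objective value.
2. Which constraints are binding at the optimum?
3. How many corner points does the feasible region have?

1. u = 0, v = 3, z = 18
2. C2, u ≥ 0
3. 3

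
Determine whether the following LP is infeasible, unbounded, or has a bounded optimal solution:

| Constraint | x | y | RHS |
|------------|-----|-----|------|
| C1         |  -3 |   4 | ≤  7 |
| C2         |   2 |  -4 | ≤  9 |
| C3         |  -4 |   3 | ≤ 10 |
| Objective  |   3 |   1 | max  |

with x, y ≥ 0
Feasible point: (0, 0) satisfies every constraint, so the LP is feasible.
Direction d = (4, 3): for each constraint row a, a·d ≤ 0 —
  (-3)(4) + (4)(3) = 0 ≤ 0
  (2)(4) + (-4)(3) = -4 ≤ 0
  (-4)(4) + (3)(3) = -7 ≤ 0
and d ≥ 0, so (0, 0) + t·d stays feasible for every t ≥ 0. Along this ray z = 3x + y changes by 15 per unit t, so z → +∞.

Unbounded — the objective can increase without bound over the feasible region.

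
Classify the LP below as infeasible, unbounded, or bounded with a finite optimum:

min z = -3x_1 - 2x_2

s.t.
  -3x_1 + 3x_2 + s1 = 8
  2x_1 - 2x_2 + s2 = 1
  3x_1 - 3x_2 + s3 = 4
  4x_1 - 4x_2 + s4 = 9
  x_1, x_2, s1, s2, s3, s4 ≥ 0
Feasible point: (0, 0) satisfies every constraint, so the LP is feasible.
Direction d = (1, 1): for each constraint row a, a·d ≤ 0 —
  (-3)(1) + (3)(1) = 0 ≤ 0
  (2)(1) + (-2)(1) = 0 ≤ 0
  (3)(1) + (-3)(1) = 0 ≤ 0
  (4)(1) + (-4)(1) = 0 ≤ 0
and d ≥ 0, so (0, 0) + t·d stays feasible for every t ≥ 0. Along this ray z = -3x_1 - 2x_2 changes by -5 per unit t, so z → −∞.

Unbounded: there is a feasible ray along which z → −∞.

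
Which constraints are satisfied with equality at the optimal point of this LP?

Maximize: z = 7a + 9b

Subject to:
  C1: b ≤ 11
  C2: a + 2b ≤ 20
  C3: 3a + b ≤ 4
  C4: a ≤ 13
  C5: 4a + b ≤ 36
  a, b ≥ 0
Optimal: a = 0, b = 4
Binding: C3, a ≥ 0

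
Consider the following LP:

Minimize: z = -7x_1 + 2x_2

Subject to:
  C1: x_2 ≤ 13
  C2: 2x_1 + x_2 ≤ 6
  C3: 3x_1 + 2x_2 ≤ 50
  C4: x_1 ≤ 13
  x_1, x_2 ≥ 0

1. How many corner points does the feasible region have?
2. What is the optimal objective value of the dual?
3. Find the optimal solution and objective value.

1. 3
2. -21 (by strong duality, equal to the primal optimum)
3. x_1 = 3, x_2 = 0, z = -21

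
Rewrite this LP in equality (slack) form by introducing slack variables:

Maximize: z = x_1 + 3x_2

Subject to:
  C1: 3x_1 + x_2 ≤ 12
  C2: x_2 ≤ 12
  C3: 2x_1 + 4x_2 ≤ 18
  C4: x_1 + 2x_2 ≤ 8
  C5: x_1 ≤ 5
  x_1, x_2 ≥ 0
max z = x_1 + 3x_2

s.t.
  3x_1 + x_2 + s1 = 12
  x_2 + s2 = 12
  2x_1 + 4x_2 + s3 = 18
  x_1 + 2x_2 + s4 = 8
  x_1 + s5 = 5
  x_1, x_2, s1, s2, s3, s4, s5 ≥ 0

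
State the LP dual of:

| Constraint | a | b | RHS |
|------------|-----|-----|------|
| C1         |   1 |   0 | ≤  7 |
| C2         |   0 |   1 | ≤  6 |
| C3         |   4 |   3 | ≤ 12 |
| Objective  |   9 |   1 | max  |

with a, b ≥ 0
Minimize: z = 7y1 + 6y2 + 12y3

Subject to:
  C1: -y1 - 4y3 ≤ -9
  C2: -y2 - 3y3 ≤ -1
  y1, y2, y3 ≥ 0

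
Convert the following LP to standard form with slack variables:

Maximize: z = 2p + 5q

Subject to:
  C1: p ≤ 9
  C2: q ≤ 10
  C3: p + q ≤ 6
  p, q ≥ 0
max z = 2p + 5q

s.t.
  p + s1 = 9
  q + s2 = 10
  p + q + s3 = 6
  p, q, s1, s2, s3 ≥ 0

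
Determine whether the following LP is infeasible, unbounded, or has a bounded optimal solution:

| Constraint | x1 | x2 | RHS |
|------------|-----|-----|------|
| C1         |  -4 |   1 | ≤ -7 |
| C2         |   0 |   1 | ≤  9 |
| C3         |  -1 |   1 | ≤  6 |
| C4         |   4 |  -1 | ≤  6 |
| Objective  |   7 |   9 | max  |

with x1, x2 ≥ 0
C4 requires 4x1 - x2 ≤ 6, while C1 (-4x1 + x2 ≤ -7) is equivalent to 4x1 - x2 ≥ 7. Together they would need 7 ≤ 4x1 - x2 ≤ 6, which is impossible since 7 > 6. No point satisfies all constraints.

The feasible region is empty; the LP is infeasible.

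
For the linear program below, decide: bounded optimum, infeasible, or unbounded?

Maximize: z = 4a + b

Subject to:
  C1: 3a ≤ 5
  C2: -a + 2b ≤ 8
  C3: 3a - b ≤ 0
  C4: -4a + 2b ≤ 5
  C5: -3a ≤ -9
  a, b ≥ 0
C1 requires 3a ≤ 5, while C5 (-3a ≤ -9) is equivalent to 3a ≥ 9. Together they would need 9 ≤ 3a ≤ 5, which is impossible since 9 > 5. No point satisfies all constraints.

Infeasible: no point satisfies all constraints simultaneously.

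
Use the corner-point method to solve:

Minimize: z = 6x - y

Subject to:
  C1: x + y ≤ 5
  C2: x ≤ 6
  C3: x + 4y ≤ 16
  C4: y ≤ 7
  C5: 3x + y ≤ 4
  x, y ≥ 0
x = 0, y = 4, z = -4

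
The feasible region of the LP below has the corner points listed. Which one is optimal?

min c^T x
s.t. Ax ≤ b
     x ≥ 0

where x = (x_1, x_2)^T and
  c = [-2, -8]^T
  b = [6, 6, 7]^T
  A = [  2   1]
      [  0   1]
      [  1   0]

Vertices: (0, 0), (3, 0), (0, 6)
(0, 6) with z = -48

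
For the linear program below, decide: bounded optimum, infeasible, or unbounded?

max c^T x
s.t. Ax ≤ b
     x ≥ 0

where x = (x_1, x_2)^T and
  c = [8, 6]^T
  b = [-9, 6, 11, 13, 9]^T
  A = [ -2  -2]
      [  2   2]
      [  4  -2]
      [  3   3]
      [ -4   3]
One constraint requires 2x_1 + 2x_2 ≤ 6, while the constraint -2x_1 - 2x_2 ≤ -9 is equivalent to 2x_1 + 2x_2 ≥ 9. Together they would need 9 ≤ 2x_1 + 2x_2 ≤ 6, which is impossible since 9 > 6. No point satisfies all constraints.

The feasible region is empty; the LP is infeasible.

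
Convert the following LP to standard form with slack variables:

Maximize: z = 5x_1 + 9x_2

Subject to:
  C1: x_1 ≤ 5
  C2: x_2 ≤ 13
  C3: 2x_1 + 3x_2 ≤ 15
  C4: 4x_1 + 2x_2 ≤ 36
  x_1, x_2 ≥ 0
max z = 5x_1 + 9x_2

s.t.
  x_1 + s1 = 5
  x_2 + s2 = 13
  2x_1 + 3x_2 + s3 = 15
  4x_1 + 2x_2 + s4 = 36
  x_1, x_2, s1, s2, s3, s4 ≥ 0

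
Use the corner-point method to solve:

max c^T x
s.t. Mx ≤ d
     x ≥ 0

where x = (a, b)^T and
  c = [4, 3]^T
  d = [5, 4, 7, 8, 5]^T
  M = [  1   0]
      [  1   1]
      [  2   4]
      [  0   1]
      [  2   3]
Each vertex is the intersection of two constraint boundaries that also satisfies all remaining constraints:
  a = 0 and b = 0 → (0, 0)
  2a + 3b = 5 and b = 0 → (2.5, 0)
  2a + 3b = 5 and a = 0 → (0, 1.667)

Evaluating z = 4a + 3b at each vertex:
  (0, 0): z = 0
  (2.5, 0): z = 10
  (0, 1.667): z = 5

The maximum is at (2.5, 0) with z = 10.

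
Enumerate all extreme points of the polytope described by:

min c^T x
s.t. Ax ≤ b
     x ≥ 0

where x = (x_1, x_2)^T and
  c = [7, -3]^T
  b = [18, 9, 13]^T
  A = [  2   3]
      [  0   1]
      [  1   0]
Each vertex is the intersection of two constraint boundaries that also satisfies all remaining constraints:
  x_1 = 0 and x_2 = 0 → (0, 0)
  2x_1 + 3x_2 = 18 and x_2 = 0 → (9, 0)
  2x_1 + 3x_2 = 18 and x_1 = 0 → (0, 6)

Vertices: (0, 0), (9, 0), (0, 6)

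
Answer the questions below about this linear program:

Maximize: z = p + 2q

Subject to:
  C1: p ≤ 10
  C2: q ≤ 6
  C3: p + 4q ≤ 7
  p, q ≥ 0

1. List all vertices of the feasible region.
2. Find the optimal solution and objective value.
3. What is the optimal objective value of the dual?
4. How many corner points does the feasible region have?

1. (0, 0), (7, 0), (0, 1.75)
2. p = 7, q = 0, z = 7
3. 7 (by strong duality, equal to the primal optimum)
4. 3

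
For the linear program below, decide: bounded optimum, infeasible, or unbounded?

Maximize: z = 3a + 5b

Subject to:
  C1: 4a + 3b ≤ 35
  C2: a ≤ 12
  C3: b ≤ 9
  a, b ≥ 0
The point (2, 9) satisfies every constraint, so the LP is feasible; the constraints give a ≤ 12 and b ≤ 9, which with a, b ≥ 0 keep the feasible region inside a bounded box. A feasible, bounded LP attains a finite optimum at a vertex.

Evaluating z = 3a + 5b at each vertex:
  (0, 0): z = 0
  (8.75, 0): z = 26.25
  (2, 9): z = 51
  (0, 9): z = 45

The LP has an optimal solution: (2, 9) with z = 51.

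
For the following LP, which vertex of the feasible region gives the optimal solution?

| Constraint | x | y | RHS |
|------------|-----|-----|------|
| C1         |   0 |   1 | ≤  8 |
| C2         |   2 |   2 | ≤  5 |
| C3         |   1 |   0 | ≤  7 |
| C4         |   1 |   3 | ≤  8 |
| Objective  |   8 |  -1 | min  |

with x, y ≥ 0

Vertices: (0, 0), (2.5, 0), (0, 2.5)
Evaluating z = 8x - y at each vertex:
  (0, 0): z = 0
  (2.5, 0): z = 20
  (0, 2.5): z = -2.5

The smallest value is z = -2.5, attained at (0, 2.5).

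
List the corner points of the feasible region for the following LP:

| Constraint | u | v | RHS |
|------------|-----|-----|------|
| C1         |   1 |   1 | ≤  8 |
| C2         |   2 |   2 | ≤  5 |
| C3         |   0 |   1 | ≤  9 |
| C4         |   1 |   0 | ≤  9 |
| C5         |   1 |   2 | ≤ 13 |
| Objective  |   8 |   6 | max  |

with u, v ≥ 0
Each vertex is the intersection of two constraint boundaries that also satisfies all remaining constraints:
  u = 0 and v = 0 → (0, 0)
  2u + 2v = 5 and v = 0 → (2.5, 0)
  2u + 2v = 5 and u = 0 → (0, 2.5)

Vertices: (0, 0), (2.5, 0), (0, 2.5)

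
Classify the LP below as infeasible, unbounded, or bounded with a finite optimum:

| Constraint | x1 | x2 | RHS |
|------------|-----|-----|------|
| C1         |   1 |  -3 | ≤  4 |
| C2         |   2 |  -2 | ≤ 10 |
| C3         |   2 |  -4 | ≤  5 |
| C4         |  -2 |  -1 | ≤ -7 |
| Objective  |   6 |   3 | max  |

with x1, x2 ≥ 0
Feasible point: (3, 1) satisfies every constraint, so the LP is feasible.
Direction d = (0, 1): for each constraint row a, a·d ≤ 0 —
  (1)(0) + (-3)(1) = -3 ≤ 0
  (2)(0) + (-2)(1) = -2 ≤ 0
  (2)(0) + (-4)(1) = -4 ≤ 0
  (-2)(0) + (-1)(1) = -1 ≤ 0
and d ≥ 0, so (3, 1) + t·d stays feasible for every t ≥ 0. Along this ray z = 6x1 + 3x2 changes by 3 per unit t, so z → +∞.

The LP is unbounded; z can be made arbitrarily large.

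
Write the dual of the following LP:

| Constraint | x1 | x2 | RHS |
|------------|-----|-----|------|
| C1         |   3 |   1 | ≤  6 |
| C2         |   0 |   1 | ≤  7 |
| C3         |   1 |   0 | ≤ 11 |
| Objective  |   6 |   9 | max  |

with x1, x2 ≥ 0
Minimize: z = 6y1 + 7y2 + 11y3

Subject to:
  C1: -3y1 - y3 ≤ -6
  C2: -y1 - y2 ≤ -9
  y1, y2, y3 ≥ 0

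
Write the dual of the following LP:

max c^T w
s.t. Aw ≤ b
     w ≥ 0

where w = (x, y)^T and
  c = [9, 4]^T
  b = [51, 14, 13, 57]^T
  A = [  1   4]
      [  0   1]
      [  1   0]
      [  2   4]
Minimize: z = 51y1 + 14y2 + 13y3 + 57y4

Subject to:
  C1: -y1 - y3 - 2y4 ≤ -9
  C2: -4y1 - y2 - 4y4 ≤ -4
  y1, y2, y3, y4 ≥ 0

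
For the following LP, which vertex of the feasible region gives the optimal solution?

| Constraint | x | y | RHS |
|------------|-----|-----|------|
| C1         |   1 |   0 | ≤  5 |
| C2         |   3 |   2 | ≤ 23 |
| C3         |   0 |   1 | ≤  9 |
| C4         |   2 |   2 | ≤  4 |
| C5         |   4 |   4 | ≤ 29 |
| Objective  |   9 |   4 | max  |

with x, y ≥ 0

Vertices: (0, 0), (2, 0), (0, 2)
Evaluating z = 9x + 4y at each vertex:
  (0, 0): z = 0
  (2, 0): z = 18
  (0, 2): z = 8

The largest value is z = 18, attained at (2, 0).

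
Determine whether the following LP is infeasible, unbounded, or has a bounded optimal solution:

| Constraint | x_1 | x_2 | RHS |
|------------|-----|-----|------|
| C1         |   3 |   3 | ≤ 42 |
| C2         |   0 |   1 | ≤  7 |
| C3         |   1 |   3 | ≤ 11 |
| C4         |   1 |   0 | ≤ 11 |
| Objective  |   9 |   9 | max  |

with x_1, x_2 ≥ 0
The point (11, 0) satisfies every constraint, so the LP is feasible; the constraints give x_1 ≤ 11 and x_2 ≤ 7, which with x_1, x_2 ≥ 0 keep the feasible region inside a bounded box. A feasible, bounded LP attains a finite optimum at a vertex.

The LP has an optimal solution: (11, 0) with z = 99.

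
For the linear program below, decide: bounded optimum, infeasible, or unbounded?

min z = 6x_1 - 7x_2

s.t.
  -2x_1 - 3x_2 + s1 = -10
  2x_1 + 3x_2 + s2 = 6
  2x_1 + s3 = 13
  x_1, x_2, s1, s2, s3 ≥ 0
The row 2x_1 + 3x_2 + s2 = 6 with s2 ≥ 0 requires 2x_1 + 3x_2 ≤ 6, while the row -2x_1 - 3x_2 + s1 = -10 with s1 ≥ 0 is equivalent to 2x_1 + 3x_2 ≥ 10. Together they would need 10 ≤ 2x_1 + 3x_2 ≤ 6, which is impossible since 10 > 6. No point satisfies all constraints.

Infeasible — the constraint set is empty.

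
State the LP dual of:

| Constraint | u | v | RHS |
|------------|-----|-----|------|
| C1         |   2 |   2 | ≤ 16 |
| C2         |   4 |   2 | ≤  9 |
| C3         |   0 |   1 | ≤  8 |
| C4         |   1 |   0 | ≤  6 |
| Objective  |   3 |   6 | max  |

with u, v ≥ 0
Minimize: z = 16y1 + 9y2 + 8y3 + 6y4

Subject to:
  C1: -2y1 - 4y2 - y4 ≤ -3
  C2: -2y1 - 2y2 - y3 ≤ -6
  y1, y2, y3, y4 ≥ 0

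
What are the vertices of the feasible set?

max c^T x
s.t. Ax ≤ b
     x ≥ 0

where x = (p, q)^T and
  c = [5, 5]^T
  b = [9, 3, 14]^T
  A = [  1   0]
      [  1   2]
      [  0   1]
Each vertex is the intersection of two constraint boundaries that also satisfies all remaining constraints:
  p = 0 and q = 0 → (0, 0)
  p + 2q = 3 and q = 0 → (3, 0)
  p + 2q = 3 and p = 0 → (0, 1.5)

Vertices: (0, 0), (3, 0), (0, 1.5)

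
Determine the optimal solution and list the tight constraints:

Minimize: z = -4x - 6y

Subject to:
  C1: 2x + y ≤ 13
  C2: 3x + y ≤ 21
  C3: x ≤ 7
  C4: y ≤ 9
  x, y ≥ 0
Optimal: x = 2, y = 9
Binding: C1, C4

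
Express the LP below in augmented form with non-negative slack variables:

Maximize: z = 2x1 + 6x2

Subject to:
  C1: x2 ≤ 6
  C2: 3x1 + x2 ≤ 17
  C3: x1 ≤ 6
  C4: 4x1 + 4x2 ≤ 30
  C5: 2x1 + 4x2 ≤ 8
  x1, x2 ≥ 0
max z = 2x1 + 6x2

s.t.
  x2 + s1 = 6
  3x1 + x2 + s2 = 17
  x1 + s3 = 6
  4x1 + 4x2 + s4 = 30
  2x1 + 4x2 + s5 = 8
  x1, x2, s1, s2, s3, s4, s5 ≥ 0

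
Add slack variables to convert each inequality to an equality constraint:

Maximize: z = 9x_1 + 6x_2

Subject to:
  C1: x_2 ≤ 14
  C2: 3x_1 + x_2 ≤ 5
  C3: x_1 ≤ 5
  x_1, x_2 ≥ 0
max z = 9x_1 + 6x_2

s.t.
  x_2 + s1 = 14
  3x_1 + x_2 + s2 = 5
  x_1 + s3 = 5
  x_1, x_2, s1, s2, s3 ≥ 0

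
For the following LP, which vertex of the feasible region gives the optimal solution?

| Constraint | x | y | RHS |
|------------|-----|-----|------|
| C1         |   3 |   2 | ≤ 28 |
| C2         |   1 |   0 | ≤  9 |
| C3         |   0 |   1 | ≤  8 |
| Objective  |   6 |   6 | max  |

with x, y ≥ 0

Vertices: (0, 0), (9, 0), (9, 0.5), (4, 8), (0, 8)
(4, 8) with z = 72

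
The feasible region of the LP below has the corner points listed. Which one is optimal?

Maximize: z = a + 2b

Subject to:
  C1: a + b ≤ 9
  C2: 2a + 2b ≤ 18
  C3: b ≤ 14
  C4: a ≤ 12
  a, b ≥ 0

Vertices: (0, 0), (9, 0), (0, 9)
Evaluating z = a + 2b at each vertex:
  (0, 0): z = 0
  (9, 0): z = 9
  (0, 9): z = 18

The largest value is z = 18, attained at (0, 9).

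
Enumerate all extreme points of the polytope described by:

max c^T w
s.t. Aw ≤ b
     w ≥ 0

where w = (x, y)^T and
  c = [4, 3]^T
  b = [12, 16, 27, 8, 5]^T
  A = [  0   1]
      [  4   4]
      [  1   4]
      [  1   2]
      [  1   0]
Each vertex is the intersection of two constraint boundaries that also satisfies all remaining constraints:
  x = 0 and y = 0 → (0, 0)
  4x + 4y = 16 and y = 0 → (4, 0)
  4x + 4y = 16 and x + 2y = 8 → (0, 4)

Vertices: (0, 0), (4, 0), (0, 4)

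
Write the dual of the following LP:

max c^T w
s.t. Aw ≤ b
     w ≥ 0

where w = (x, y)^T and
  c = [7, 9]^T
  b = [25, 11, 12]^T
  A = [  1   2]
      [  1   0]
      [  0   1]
Minimize: z = 25y1 + 11y2 + 12y3

Subject to:
  C1: -y1 - y2 ≤ -7
  C2: -2y1 - y3 ≤ -9
  y1, y2, y3 ≥ 0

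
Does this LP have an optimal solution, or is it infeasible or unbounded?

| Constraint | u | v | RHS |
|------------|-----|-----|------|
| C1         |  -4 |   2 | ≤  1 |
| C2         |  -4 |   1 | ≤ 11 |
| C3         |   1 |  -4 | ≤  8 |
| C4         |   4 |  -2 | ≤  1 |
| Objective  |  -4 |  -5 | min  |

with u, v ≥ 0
Feasible point: (0, 0) satisfies every constraint, so the LP is feasible.
Direction d = (1, 2): for each constraint row a, a·d ≤ 0 —
  (-4)(1) + (2)(2) = 0 ≤ 0
  (-4)(1) + (1)(2) = -2 ≤ 0
  (1)(1) + (-4)(2) = -7 ≤ 0
  (4)(1) + (-2)(2) = 0 ≤ 0
and d ≥ 0, so (0, 0) + t·d stays feasible for every t ≥ 0. Along this ray z = -4u - 5v changes by -14 per unit t, so z → −∞.

The LP is unbounded; z can be made arbitrarily small.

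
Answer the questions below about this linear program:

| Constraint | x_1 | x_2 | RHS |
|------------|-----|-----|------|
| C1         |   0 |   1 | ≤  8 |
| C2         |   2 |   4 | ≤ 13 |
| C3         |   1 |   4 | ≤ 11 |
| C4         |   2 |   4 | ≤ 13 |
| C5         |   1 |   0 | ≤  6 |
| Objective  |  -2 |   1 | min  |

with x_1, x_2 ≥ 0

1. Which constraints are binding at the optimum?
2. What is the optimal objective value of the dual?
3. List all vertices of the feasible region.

1. C5, x_2 ≥ 0
2. -12 (by strong duality, equal to the primal optimum)
3. (0, 0), (6, 0), (6, 0.25), (2, 2.25), (0, 2.75)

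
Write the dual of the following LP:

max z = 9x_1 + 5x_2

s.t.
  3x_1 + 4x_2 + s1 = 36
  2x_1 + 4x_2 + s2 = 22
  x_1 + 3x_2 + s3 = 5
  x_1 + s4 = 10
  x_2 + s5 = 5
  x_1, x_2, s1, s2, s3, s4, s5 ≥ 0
Minimize: z = 36y1 + 22y2 + 5y3 + 10y4 + 5y5

Subject to:
  C1: -3y1 - 2y2 - y3 - y4 ≤ -9
  C2: -4y1 - 4y2 - 3y3 - y5 ≤ -5
  y1, y2, y3, y4, y5 ≥ 0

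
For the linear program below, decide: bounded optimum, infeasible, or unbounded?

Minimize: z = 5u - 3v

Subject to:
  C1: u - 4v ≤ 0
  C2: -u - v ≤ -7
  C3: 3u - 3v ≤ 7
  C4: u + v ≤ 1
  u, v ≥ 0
C4 requires u + v ≤ 1, while C2 (-u - v ≤ -7) is equivalent to u + v ≥ 7. Together they would need 7 ≤ u + v ≤ 1, which is impossible since 7 > 1. No point satisfies all constraints.

Infeasible — the constraint set is empty.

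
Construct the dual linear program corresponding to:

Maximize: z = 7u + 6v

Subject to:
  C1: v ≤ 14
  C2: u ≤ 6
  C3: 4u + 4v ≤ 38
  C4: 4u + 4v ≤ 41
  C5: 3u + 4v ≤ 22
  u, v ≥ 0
Minimize: z = 14y1 + 6y2 + 38y3 + 41y4 + 22y5

Subject to:
  C1: -y2 - 4y3 - 4y4 - 3y5 ≤ -7
  C2: -y1 - 4y3 - 4y4 - 4y5 ≤ -6
  y1, y2, y3, y4, y5 ≥ 0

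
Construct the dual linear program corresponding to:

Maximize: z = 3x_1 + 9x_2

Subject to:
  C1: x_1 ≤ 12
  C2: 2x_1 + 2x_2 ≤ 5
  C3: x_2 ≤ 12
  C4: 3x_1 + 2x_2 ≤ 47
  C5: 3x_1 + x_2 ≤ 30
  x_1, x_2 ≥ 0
Minimize: z = 12y1 + 5y2 + 12y3 + 47y4 + 30y5

Subject to:
  C1: -y1 - 2y2 - 3y4 - 3y5 ≤ -3
  C2: -2y2 - y3 - 2y4 - y5 ≤ -9
  y1, y2, y3, y4, y5 ≥ 0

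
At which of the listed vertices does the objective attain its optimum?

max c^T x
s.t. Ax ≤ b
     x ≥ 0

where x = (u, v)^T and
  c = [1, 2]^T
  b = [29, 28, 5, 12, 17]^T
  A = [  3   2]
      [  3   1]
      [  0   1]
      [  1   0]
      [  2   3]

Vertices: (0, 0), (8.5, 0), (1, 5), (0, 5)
Evaluating z = u + 2v at each vertex:
  (0, 0): z = 0
  (8.5, 0): z = 8.5
  (1, 5): z = 11
  (0, 5): z = 10

The largest value is z = 11, attained at (1, 5).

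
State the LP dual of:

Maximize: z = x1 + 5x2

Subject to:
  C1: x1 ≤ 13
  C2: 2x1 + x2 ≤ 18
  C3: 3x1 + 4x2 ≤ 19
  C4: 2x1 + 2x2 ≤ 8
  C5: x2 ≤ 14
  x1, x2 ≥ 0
Minimize: z = 13y1 + 18y2 + 19y3 + 8y4 + 14y5

Subject to:
  C1: -y1 - 2y2 - 3y3 - 2y4 ≤ -1
  C2: -y2 - 4y3 - 2y4 - y5 ≤ -5
  y1, y2, y3, y4, y5 ≥ 0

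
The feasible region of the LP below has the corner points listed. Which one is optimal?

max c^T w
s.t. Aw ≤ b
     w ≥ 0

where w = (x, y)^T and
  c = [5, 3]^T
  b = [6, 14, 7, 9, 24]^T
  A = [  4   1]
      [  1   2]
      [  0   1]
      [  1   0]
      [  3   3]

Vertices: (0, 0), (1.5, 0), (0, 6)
Evaluating z = 5x + 3y at each vertex:
  (0, 0): z = 0
  (1.5, 0): z = 7.5
  (0, 6): z = 18

The largest value is z = 18, attained at (0, 6).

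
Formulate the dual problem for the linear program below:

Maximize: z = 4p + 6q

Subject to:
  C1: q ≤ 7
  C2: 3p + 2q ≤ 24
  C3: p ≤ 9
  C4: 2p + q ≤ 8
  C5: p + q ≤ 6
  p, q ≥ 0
Minimize: z = 7y1 + 24y2 + 9y3 + 8y4 + 6y5

Subject to:
  C1: -3y2 - y3 - 2y4 - y5 ≤ -4
  C2: -y1 - 2y2 - y4 - y5 ≤ -6
  y1, y2, y3, y4, y5 ≥ 0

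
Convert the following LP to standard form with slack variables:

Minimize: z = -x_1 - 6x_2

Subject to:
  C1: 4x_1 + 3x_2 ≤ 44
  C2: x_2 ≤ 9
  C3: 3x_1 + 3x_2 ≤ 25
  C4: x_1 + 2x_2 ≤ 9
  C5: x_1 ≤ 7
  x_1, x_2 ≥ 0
min z = -x_1 - 6x_2

s.t.
  4x_1 + 3x_2 + s1 = 44
  x_2 + s2 = 9
  3x_1 + 3x_2 + s3 = 25
  x_1 + 2x_2 + s4 = 9
  x_1 + s5 = 7
  x_1, x_2, s1, s2, s3, s4, s5 ≥ 0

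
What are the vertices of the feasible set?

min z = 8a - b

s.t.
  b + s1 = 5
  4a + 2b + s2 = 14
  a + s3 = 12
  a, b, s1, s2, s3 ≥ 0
Each vertex is the intersection of two constraint boundaries that also satisfies all remaining constraints:
  a = 0 and b = 0 → (0, 0)
  4a + 2b = 14 and b = 0 → (3.5, 0)
  b = 5 and 4a + 2b = 14 → (1, 5)
  b = 5 and a = 0 → (0, 5)

Vertices: (0, 0), (3.5, 0), (1, 5), (0, 5)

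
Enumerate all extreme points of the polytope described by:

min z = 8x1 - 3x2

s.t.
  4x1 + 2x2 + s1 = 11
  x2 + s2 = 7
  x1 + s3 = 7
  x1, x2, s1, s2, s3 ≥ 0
Each vertex is the intersection of two constraint boundaries that also satisfies all remaining constraints:
  x1 = 0 and x2 = 0 → (0, 0)
  4x1 + 2x2 = 11 and x2 = 0 → (2.75, 0)
  4x1 + 2x2 = 11 and x1 = 0 → (0, 5.5)

Vertices: (0, 0), (2.75, 0), (0, 5.5)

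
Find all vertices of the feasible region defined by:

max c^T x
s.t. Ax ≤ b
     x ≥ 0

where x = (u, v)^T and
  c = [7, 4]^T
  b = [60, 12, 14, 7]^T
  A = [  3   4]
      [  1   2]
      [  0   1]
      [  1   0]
Each vertex is the intersection of two constraint boundaries that also satisfies all remaining constraints:
  u = 0 and v = 0 → (0, 0)
  u = 7 and v = 0 → (7, 0)
  u + 2v = 12 and u = 7 → (7, 2.5)
  u + 2v = 12 and u = 0 → (0, 6)

Vertices: (0, 0), (7, 0), (7, 2.5), (0, 6)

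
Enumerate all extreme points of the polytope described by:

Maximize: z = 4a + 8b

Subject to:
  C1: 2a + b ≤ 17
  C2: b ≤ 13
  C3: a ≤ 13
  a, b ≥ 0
Each vertex is the intersection of two constraint boundaries that also satisfies all remaining constraints:
  a = 0 and b = 0 → (0, 0)
  2a + b = 17 and b = 0 → (8.5, 0)
  2a + b = 17 and b = 13 → (2, 13)
  b = 13 and a = 0 → (0, 13)

Vertices: (0, 0), (8.5, 0), (2, 13), (0, 13)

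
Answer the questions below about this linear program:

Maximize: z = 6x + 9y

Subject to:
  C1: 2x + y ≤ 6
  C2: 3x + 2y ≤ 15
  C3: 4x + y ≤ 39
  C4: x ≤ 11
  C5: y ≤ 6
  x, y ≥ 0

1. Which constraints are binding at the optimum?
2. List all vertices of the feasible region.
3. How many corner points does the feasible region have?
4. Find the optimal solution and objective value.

1. C1, C5, x ≥ 0
2. (0, 0), (3, 0), (0, 6)
3. 3
4. x = 0, y = 6, z = 54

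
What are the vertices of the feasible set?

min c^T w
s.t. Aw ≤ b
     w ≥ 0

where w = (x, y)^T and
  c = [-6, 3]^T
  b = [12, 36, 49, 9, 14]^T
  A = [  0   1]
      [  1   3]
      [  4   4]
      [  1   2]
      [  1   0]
Each vertex is the intersection of two constraint boundaries that also satisfies all remaining constraints:
  x = 0 and y = 0 → (0, 0)
  x + 2y = 9 and y = 0 → (9, 0)
  x + 2y = 9 and x = 0 → (0, 4.5)

Vertices: (0, 0), (9, 0), (0, 4.5)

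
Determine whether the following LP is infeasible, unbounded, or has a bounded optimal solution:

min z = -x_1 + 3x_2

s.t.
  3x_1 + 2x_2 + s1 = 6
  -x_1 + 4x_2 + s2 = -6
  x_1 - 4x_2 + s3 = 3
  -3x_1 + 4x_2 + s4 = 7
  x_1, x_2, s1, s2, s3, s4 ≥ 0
The row x_1 - 4x_2 + s3 = 3 with s3 ≥ 0 requires x_1 - 4x_2 ≤ 3, while the row -x_1 + 4x_2 + s2 = -6 with s2 ≥ 0 is equivalent to x_1 - 4x_2 ≥ 6. Together they would need 6 ≤ x_1 - 4x_2 ≤ 3, which is impossible since 6 > 3. No point satisfies all constraints.

The feasible region is empty; the LP is infeasible.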